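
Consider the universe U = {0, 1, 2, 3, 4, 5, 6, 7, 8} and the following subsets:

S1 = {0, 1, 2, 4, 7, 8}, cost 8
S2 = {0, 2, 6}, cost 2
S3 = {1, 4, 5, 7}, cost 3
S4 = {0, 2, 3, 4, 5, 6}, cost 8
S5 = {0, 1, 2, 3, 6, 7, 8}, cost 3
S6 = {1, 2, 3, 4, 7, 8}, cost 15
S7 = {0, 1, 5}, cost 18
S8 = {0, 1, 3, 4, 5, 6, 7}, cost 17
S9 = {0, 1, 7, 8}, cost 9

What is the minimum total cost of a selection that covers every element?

S3, S5 cover every element at cost 3 + 3 = 6.
Any cover uses at least 2 sets; among all covering selections none totals below 6.

6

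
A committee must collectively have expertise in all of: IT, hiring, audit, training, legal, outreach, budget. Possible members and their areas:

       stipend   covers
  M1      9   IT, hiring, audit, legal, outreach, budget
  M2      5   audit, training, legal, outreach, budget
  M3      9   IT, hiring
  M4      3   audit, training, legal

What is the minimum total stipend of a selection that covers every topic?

12

M1, M4 cover every topic at stipend 9 + 3 = 12.
Any cover uses at least 2 members; among all covering selections none totals below 12.
Greedy by coverage-per-stipend would pick M2, M1 for 14 — worse than the optimum 12.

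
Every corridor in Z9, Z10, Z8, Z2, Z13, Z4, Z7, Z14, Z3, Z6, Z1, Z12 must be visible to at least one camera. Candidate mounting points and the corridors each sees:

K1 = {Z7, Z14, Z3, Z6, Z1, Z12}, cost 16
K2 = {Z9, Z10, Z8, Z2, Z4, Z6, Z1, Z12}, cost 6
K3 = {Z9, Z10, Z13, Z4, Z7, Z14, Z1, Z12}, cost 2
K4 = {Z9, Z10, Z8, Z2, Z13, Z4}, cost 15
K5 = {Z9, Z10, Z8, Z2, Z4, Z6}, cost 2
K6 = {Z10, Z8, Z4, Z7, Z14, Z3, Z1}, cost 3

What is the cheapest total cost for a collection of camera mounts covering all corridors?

K3, K5, K6 cover every corridor at cost 2 + 2 + 3 = 7.
Any cover uses at least 2 camera mounts; among all covering selections none totals below 7.

7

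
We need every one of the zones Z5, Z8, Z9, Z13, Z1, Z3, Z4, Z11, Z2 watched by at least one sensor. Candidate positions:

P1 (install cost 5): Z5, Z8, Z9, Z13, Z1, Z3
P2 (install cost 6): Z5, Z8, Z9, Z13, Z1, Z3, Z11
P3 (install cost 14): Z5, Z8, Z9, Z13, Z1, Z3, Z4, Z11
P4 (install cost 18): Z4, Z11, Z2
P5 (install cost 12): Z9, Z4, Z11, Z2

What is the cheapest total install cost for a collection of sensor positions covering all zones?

P1, P5 cover every zone at install cost 5 + 12 = 17.
Any cover uses at least 2 sensor positions; among all covering selections none totals below 17.

17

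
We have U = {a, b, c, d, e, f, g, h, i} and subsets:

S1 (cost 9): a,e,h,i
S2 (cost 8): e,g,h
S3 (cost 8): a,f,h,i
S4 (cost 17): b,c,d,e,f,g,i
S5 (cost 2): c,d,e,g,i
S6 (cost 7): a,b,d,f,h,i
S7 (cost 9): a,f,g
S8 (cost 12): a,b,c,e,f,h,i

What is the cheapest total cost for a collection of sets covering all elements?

S5, S6 cover every element at cost 2 + 7 = 9.
Any cover uses at least 2 sets; among all covering selections none totals below 9.

9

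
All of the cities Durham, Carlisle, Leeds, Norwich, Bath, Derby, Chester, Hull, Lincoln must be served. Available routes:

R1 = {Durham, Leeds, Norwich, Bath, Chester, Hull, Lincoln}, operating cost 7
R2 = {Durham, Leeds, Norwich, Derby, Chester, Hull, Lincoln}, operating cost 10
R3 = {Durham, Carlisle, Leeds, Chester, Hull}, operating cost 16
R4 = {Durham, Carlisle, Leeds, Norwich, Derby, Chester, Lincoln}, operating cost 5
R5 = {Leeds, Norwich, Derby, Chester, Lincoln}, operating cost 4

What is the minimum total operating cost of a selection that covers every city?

R1, R4 cover every city at operating cost 7 + 5 = 12.
Any cover uses at least 2 routes; among all covering selections none totals below 12.

12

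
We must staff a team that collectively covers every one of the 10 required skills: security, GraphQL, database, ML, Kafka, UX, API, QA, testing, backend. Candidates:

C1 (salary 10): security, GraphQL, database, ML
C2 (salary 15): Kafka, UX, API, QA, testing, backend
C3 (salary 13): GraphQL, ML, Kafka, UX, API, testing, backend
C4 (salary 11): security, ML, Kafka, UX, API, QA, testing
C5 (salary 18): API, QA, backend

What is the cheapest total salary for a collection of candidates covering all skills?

C1, C2 cover every skill at salary 10 + 15 = 25.
Any cover uses at least 2 candidates; among all covering selections none totals below 25.
Greedy by coverage-per-salary would pick C4, C1, C3 for 34 — worse than the optimum 25.

25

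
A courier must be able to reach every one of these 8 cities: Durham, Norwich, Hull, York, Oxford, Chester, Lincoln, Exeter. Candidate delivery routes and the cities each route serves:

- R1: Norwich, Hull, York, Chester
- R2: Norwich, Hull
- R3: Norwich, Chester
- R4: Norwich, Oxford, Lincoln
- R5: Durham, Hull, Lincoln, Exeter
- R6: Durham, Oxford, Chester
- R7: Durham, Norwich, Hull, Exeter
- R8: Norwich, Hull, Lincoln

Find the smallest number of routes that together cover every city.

R1, R4, R5 together cover {Durham, Norwich, Hull, York, Oxford, Chester, Lincoln, Exeter} — every city.
No 2 of the 8 routes cover everything (all 28 pairs fall short), so 3 is minimum.

3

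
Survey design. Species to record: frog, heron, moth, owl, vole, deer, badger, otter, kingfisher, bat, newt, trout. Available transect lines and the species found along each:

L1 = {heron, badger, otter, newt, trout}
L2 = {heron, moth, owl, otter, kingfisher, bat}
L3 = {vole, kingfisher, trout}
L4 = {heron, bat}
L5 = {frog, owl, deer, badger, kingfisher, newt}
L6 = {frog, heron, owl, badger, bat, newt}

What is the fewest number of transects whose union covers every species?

3

L2, L3, L5 together cover {frog, heron, moth, owl, vole, deer, badger, otter, kingfisher, bat, newt, trout} — every species.
No 2 of the 6 transects cover everything (all 15 pairs fall short), so 3 is minimum.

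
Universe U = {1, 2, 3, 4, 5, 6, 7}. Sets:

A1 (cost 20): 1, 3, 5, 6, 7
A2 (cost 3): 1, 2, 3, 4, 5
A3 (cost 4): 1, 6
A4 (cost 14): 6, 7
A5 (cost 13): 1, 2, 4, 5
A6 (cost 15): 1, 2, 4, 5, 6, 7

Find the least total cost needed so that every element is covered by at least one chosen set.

17

A2, A4 cover every element at cost 3 + 14 = 17.
Any cover uses at least 2 sets; among all covering selections none totals below 17.
Greedy by coverage-per-cost would pick A2, A3, A4 for 21 — worse than the optimum 17.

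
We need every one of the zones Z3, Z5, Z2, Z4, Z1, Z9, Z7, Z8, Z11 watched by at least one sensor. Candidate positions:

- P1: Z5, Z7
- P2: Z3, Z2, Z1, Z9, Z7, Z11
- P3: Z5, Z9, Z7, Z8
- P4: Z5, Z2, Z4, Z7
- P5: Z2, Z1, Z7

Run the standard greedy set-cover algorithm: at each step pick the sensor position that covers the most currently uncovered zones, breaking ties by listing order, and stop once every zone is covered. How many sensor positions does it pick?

3

Pick 1: P2 covers 6 new zones (Z3, Z2, Z1, Z9, Z7, Z11).
Pick 2: P3 covers 2 new zones (Z5, Z8).
Pick 3: P4 covers 1 new zones (Z4).
Greedy uses 3 sensor positions.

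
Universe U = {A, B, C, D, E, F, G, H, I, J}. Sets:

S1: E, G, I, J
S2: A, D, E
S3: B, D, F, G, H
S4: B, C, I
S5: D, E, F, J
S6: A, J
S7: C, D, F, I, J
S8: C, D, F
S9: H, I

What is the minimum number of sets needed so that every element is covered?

3

S2, S3, S7 together cover {A, B, C, D, E, F, G, H, I, J} — every element.
No 2 of the 9 sets cover everything (all 36 pairs fall short), so 3 is minimum.
Greedy (largest uncovered first) would take S3, S1, S2, S4 — 4 sets — but 3 suffice.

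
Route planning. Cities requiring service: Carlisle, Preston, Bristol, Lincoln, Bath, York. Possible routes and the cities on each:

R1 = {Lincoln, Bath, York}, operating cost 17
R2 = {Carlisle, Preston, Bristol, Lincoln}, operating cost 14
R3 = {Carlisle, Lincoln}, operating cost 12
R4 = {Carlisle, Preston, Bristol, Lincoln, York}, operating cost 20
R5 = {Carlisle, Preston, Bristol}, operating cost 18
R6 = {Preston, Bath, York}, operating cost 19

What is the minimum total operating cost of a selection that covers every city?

R1, R2 cover every city at operating cost 17 + 14 = 31.
Any cover uses at least 2 routes; among all covering selections none totals below 31.

31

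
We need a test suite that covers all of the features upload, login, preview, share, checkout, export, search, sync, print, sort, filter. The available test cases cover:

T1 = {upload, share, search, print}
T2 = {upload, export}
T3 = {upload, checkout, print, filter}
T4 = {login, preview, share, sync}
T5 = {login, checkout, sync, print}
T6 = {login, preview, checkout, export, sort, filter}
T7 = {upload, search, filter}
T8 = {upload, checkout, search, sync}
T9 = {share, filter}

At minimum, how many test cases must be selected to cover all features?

3

T1, T4, T6 together cover {upload, login, preview, share, checkout, export, search, sync, print, sort, filter} — every feature.
No 2 of the 9 test cases cover everything (all 36 pairs fall short), so 3 is minimum.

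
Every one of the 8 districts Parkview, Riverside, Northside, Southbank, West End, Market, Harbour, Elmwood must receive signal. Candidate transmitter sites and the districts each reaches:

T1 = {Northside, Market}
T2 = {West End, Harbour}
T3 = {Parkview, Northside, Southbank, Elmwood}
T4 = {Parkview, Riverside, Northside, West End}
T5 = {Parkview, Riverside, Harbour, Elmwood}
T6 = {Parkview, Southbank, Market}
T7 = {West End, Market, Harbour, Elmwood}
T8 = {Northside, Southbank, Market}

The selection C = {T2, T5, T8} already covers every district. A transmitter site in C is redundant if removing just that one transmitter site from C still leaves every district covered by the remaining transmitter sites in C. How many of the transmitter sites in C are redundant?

0

Drop T2: West End uncovered — not redundant.
Drop T5: Parkview, Riverside, Elmwood uncovered — not redundant.
Drop T8: Northside, Southbank, Market uncovered — not redundant.
None of the transmitter sites in C is redundant.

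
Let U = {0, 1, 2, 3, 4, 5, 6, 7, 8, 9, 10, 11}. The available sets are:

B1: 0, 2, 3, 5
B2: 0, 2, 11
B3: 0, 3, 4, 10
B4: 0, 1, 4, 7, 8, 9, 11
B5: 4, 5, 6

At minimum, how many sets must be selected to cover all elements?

4

B1, B3, B4, B5 together cover {0, 1, 2, 3, 4, 5, 6, 7, 8, 9, 10, 11} — every element.
No 3 of the 5 sets cover everything (all 10 triples fall short), so 4 is minimum.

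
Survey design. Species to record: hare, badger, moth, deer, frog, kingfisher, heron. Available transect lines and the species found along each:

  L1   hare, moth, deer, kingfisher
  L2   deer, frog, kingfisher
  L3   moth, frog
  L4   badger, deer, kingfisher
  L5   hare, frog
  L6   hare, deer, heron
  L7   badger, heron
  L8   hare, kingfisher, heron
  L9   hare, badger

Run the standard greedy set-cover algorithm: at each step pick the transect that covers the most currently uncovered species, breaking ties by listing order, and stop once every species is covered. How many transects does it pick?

Pick 1: L1 covers 4 new species (hare, moth, deer, kingfisher).
Pick 2: L7 covers 2 new species (badger, heron).
Pick 3: L2 covers 1 new species (frog).
Greedy uses 3 transects.

3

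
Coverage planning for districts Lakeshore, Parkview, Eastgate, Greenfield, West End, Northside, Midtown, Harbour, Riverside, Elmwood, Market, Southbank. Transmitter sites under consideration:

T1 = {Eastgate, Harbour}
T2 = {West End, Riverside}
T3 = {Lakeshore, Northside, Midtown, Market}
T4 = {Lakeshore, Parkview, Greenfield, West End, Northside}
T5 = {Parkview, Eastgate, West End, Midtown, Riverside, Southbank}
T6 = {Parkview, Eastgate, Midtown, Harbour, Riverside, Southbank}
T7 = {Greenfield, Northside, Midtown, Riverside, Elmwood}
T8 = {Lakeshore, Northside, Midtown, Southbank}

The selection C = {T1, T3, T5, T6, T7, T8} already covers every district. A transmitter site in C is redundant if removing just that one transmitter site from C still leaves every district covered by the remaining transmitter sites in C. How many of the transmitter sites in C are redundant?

Drop T1: the rest still cover every district — redundant.
Drop T3: Market uncovered — not redundant.
Drop T5: West End uncovered — not redundant.
Drop T6: the rest still cover every district — redundant.
Drop T7: Greenfield, Elmwood uncovered — not redundant.
Drop T8: the rest still cover every district — redundant.
3 redundant: T1, T6, T8.

3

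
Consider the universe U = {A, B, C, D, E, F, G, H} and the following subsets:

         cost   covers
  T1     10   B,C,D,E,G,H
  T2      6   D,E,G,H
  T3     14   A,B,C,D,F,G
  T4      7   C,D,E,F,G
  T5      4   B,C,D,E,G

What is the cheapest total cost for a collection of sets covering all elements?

20

T2, T3 cover every element at cost 6 + 14 = 20.
Any cover uses at least 2 sets; among all covering selections none totals below 20.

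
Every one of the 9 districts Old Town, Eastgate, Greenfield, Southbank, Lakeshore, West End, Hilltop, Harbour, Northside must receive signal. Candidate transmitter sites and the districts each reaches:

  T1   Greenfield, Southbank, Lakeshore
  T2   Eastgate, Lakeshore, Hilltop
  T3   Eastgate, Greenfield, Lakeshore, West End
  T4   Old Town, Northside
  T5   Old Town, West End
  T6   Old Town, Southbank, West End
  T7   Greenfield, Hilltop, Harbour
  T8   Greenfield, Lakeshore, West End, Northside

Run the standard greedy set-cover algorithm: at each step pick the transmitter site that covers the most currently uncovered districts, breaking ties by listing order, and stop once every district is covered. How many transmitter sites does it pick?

Pick 1: T3 covers 4 new districts (Eastgate, Greenfield, Lakeshore, West End).
Pick 2: T4 covers 2 new districts (Old Town, Northside).
Pick 3: T7 covers 2 new districts (Hilltop, Harbour).
Pick 4: T1 covers 1 new districts (Southbank).
Greedy uses 4 transmitter sites.

4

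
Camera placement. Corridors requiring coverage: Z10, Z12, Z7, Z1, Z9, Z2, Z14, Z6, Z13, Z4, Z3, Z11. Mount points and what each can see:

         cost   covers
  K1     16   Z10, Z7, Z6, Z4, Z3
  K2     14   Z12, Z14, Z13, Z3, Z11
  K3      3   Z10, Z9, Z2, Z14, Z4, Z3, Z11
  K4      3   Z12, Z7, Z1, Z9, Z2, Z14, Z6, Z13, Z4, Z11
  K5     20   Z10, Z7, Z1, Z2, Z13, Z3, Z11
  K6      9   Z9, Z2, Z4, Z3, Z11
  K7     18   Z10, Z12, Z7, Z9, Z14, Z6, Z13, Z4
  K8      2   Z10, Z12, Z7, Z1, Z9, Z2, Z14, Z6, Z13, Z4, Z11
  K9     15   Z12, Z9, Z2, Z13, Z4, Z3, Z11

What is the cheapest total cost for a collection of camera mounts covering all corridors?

K3, K8 cover every corridor at cost 3 + 2 = 5.
Any cover uses at least 2 camera mounts; among all covering selections none totals below 5.

5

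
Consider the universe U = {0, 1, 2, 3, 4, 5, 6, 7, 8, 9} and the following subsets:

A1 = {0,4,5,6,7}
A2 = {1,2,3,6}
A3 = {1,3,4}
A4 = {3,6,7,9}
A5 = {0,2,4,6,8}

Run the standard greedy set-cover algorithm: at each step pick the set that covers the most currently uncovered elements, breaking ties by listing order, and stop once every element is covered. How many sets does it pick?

Pick 1: A1 covers 5 new elements (0, 4, 5, 6, 7).
Pick 2: A2 covers 3 new elements (1, 2, 3).
Pick 3: A4 covers 1 new elements (9).
Pick 4: A5 covers 1 new elements (8).
Greedy uses 4 sets.

4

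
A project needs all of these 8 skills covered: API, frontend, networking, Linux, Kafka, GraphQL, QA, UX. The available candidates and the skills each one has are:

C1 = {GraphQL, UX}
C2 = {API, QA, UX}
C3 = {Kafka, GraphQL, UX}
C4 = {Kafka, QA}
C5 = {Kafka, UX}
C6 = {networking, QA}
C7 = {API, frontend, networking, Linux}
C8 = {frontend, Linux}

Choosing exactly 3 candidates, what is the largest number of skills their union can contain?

8

Choosing C1, C4, C7 covers {API, frontend, networking, Linux, Kafka, GraphQL, QA, UX} — 8 skills.
That is all 8 skills.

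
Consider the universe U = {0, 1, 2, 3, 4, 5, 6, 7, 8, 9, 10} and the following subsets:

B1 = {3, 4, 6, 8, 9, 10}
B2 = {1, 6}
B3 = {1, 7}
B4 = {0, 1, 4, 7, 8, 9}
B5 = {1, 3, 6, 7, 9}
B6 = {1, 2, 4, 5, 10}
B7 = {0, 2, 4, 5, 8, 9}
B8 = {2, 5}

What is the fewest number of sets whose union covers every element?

3

B1, B3, B7 together cover {0, 1, 2, 3, 4, 5, 6, 7, 8, 9, 10} — every element.
No 2 of the 8 sets cover everything (all 28 pairs fall short), so 3 is minimum.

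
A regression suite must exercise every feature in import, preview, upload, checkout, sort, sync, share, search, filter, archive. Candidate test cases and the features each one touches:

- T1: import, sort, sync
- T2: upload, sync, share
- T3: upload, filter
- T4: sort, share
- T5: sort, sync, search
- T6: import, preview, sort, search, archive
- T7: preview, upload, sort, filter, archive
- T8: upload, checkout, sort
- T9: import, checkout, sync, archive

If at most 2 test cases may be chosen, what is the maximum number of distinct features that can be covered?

8

Choosing T2, T6 covers {import, preview, upload, sort, sync, share, search, archive} — 8 features.
No choice of 2 test cases does better; here checkout, filter are left uncovered.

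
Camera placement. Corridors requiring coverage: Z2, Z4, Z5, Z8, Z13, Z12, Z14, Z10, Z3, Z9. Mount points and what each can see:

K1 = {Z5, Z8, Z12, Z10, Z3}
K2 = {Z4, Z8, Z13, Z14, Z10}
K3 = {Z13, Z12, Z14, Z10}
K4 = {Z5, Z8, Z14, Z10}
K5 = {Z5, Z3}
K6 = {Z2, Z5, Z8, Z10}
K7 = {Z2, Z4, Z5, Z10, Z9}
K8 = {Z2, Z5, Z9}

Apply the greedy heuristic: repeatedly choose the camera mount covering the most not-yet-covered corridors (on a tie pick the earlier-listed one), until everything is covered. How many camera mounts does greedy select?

Pick 1: K1 covers 5 new corridors (Z5, Z8, Z12, Z10, Z3).
Pick 2: K2 covers 3 new corridors (Z4, Z13, Z14).
Pick 3: K7 covers 2 new corridors (Z2, Z9).
Greedy uses 3 camera mounts.

3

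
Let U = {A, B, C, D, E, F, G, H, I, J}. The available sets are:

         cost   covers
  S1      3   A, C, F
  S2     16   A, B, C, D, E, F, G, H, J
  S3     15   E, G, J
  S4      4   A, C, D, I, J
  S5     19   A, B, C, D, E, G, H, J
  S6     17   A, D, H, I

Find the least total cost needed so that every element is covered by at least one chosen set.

S2, S4 cover every element at cost 16 + 4 = 20.
Any cover uses at least 2 sets; among all covering selections none totals below 20.
Greedy by coverage-per-cost would pick S4, S1, S2 for 23 — worse than the optimum 20.

20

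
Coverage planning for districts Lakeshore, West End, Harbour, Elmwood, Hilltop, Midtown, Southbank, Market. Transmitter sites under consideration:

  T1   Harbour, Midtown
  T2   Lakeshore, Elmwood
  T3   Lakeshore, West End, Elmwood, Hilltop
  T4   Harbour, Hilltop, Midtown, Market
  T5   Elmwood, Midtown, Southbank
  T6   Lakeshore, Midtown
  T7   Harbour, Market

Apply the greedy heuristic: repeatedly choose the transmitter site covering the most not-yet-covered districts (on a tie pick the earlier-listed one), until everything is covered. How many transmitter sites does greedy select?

3

Pick 1: T3 covers 4 new districts (Lakeshore, West End, Elmwood, Hilltop).
Pick 2: T4 covers 3 new districts (Harbour, Midtown, Market).
Pick 3: T5 covers 1 new districts (Southbank).
Greedy uses 3 transmitter sites.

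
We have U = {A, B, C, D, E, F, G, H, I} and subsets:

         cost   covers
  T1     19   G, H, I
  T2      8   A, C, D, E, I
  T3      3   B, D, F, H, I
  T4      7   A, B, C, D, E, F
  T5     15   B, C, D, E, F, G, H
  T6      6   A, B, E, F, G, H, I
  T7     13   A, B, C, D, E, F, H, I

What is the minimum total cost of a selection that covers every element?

T4, T6 cover every element at cost 7 + 6 = 13.
Any cover uses at least 2 sets; among all covering selections none totals below 13.

13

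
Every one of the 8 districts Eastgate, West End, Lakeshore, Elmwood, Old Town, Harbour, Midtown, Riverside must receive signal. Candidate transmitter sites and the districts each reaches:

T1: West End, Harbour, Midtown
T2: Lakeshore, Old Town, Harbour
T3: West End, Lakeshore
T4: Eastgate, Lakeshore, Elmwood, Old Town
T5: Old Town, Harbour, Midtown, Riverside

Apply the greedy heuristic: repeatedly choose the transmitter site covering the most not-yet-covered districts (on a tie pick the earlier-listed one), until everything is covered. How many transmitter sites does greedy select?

Pick 1: T4 covers 4 new districts (Eastgate, Lakeshore, Elmwood, Old Town).
Pick 2: T1 covers 3 new districts (West End, Harbour, Midtown).
Pick 3: T5 covers 1 new districts (Riverside).
Greedy uses 3 transmitter sites.

3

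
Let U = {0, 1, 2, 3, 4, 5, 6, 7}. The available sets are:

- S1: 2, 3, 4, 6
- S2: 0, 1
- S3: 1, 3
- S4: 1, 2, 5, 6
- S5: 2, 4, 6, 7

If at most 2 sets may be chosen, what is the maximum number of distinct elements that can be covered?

6

Choosing S1, S2 covers {0, 1, 2, 3, 4, 6} — 6 elements.
No choice of 2 sets does better; here 5, 7 are left uncovered.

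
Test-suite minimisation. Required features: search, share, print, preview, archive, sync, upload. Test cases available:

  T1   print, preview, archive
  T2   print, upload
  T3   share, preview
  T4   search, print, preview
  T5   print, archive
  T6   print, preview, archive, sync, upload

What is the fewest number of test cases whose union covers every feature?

3

T3, T4, T6 together cover {search, share, print, preview, archive, sync, upload} — every feature.
No 2 of the 6 test cases cover everything (all 15 pairs fall short), so 3 is minimum.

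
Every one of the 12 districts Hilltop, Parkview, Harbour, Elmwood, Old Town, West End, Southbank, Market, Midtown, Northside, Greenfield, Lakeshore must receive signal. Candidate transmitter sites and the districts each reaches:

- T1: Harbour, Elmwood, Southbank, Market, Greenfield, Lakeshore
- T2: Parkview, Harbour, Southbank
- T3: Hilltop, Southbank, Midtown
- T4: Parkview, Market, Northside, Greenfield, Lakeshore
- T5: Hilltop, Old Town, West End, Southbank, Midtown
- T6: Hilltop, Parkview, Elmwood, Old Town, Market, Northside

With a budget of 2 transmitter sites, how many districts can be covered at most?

Choosing T1, T5 covers {Hilltop, Harbour, Elmwood, Old Town, West End, Southbank, Market, Midtown, Greenfield, Lakeshore} — 10 districts.
No choice of 2 transmitter sites does better; here Parkview, Northside are left uncovered.

10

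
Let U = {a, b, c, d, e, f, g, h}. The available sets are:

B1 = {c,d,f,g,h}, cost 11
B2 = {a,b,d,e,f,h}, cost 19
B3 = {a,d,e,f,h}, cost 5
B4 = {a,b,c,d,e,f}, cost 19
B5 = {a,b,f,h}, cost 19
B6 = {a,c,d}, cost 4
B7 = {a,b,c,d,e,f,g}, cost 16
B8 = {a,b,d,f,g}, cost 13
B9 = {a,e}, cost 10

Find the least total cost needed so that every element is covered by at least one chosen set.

B3, B7 cover every element at cost 5 + 16 = 21.
Any cover uses at least 2 sets; among all covering selections none totals below 21.
Greedy by coverage-per-cost would pick B3, B6, B8 for 22 — worse than the optimum 21.

21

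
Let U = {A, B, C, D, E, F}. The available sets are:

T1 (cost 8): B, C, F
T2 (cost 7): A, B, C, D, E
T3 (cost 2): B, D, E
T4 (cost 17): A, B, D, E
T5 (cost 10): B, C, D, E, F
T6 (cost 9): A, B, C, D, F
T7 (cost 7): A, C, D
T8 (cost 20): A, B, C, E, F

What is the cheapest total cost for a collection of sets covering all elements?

11

T3, T6 cover every element at cost 2 + 9 = 11.
Any cover uses at least 2 sets; among all covering selections none totals below 11.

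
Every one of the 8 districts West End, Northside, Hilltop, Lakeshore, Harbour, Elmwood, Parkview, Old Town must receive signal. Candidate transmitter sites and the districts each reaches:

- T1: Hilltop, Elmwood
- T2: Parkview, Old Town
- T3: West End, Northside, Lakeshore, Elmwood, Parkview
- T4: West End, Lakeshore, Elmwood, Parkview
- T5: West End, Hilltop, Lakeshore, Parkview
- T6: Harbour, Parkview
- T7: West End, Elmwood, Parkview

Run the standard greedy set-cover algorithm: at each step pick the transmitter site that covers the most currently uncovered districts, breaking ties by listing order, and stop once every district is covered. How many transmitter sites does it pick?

Pick 1: T3 covers 5 new districts (West End, Northside, Lakeshore, Elmwood, Parkview).
Pick 2: T1 covers 1 new districts (Hilltop).
Pick 3: T2 covers 1 new districts (Old Town).
Pick 4: T6 covers 1 new districts (Harbour).
Greedy uses 4 transmitter sites.

4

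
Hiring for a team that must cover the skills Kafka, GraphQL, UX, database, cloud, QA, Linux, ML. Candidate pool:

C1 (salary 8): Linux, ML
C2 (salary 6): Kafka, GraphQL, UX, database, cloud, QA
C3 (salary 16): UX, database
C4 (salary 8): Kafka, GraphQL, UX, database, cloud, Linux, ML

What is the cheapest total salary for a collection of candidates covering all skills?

C1, C2 cover every skill at salary 8 + 6 = 14.
Any cover uses at least 2 candidates; among all covering selections none totals below 14.

14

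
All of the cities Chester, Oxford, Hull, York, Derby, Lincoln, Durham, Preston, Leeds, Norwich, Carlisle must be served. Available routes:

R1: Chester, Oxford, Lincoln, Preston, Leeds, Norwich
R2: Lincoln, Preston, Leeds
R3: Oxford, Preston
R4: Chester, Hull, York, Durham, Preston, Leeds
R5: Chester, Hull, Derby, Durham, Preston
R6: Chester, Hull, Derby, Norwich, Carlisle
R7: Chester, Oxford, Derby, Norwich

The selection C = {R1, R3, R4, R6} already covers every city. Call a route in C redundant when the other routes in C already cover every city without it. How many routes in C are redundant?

1

Drop R1: Lincoln uncovered — not redundant.
Drop R3: the rest still cover every city — redundant.
Drop R4: York, Durham uncovered — not redundant.
Drop R6: Derby, Carlisle uncovered — not redundant.
1 redundant: R3.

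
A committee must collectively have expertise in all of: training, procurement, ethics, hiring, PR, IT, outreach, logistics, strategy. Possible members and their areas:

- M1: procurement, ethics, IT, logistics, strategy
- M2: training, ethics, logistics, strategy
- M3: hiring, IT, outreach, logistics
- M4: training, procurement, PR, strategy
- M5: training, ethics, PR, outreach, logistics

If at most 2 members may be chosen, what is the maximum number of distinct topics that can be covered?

Choosing M1, M5 covers {training, procurement, ethics, PR, IT, outreach, logistics, strategy} — 8 topics.
No choice of 2 members does better; here hiring is left uncovered.

8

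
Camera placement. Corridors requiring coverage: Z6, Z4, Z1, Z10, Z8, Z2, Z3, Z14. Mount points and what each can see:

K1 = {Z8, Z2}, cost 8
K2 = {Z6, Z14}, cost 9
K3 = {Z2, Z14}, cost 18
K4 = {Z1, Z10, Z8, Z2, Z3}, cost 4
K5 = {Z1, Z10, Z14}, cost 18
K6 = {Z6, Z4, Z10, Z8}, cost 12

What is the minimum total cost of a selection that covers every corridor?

K2, K4, K6 cover every corridor at cost 9 + 4 + 12 = 25.
Any cover uses at least 3 camera mounts; among all covering selections none totals below 25.

25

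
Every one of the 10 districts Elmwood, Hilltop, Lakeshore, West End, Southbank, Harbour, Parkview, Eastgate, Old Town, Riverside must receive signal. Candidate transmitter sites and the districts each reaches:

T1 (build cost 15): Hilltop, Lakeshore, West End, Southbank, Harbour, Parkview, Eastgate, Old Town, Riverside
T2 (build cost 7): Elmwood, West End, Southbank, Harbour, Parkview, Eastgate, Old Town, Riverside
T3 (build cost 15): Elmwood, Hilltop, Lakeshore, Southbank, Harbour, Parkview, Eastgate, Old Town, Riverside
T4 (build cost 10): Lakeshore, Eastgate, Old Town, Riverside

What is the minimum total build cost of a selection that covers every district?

T1, T2 cover every district at build cost 15 + 7 = 22.
Any cover uses at least 2 transmitter sites; among all covering selections none totals below 22.

22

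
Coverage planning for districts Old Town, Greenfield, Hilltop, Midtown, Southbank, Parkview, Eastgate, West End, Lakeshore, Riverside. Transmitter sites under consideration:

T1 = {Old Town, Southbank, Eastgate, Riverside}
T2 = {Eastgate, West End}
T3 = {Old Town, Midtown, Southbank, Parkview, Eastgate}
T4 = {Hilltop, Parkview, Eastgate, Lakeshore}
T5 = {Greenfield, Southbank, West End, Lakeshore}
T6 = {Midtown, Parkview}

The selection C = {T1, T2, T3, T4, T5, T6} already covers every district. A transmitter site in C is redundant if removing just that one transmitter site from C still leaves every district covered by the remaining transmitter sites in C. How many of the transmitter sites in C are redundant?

3

Drop T1: Riverside uncovered — not redundant.
Drop T2: the rest still cover every district — redundant.
Drop T3: the rest still cover every district — redundant.
Drop T4: Hilltop uncovered — not redundant.
Drop T5: Greenfield uncovered — not redundant.
Drop T6: the rest still cover every district — redundant.
3 redundant: T2, T3, T6.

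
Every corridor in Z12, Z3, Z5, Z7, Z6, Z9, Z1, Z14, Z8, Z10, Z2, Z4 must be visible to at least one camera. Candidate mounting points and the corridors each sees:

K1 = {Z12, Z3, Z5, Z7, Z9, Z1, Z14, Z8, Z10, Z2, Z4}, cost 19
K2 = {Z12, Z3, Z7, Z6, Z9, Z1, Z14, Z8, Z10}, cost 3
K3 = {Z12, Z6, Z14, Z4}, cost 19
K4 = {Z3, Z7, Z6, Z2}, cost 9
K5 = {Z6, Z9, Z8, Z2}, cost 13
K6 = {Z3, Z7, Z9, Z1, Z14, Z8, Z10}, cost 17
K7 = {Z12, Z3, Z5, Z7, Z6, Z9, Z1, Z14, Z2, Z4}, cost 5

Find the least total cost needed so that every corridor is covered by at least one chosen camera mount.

8

K2, K7 cover every corridor at cost 3 + 5 = 8.
Any cover uses at least 2 camera mounts; among all covering selections none totals below 8.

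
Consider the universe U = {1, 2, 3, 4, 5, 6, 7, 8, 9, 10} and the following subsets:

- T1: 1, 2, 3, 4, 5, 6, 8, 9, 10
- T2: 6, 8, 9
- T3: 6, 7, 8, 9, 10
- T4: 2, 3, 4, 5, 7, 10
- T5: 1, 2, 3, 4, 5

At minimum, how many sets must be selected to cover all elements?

2

T1, T3 together cover {1, 2, 3, 4, 5, 6, 7, 8, 9, 10} — every element.
No single set contains all 10 elements, so 2 is optimal.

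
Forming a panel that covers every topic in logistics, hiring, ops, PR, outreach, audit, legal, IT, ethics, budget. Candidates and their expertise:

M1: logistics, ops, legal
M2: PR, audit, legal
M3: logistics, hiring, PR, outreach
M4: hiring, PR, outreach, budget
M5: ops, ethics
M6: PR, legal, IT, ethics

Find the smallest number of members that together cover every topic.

4

M1, M2, M4, M6 together cover {logistics, hiring, ops, PR, outreach, audit, legal, IT, ethics, budget} — every topic.
No 3 of the 6 members cover everything (all 20 triples fall short), so 4 is minimum.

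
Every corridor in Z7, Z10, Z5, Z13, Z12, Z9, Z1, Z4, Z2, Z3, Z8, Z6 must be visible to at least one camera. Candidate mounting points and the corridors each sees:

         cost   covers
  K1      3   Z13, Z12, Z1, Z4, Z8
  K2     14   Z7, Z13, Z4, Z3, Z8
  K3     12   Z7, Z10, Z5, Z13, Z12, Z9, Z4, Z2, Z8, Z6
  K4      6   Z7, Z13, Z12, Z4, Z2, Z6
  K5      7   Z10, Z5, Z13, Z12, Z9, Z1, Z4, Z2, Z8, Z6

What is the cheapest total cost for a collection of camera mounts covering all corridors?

21

K2, K5 cover every corridor at cost 14 + 7 = 21.
Any cover uses at least 2 camera mounts; among all covering selections none totals below 21.
Greedy by coverage-per-cost would pick K1, K5, K4, K2 for 30 — worse than the optimum 21.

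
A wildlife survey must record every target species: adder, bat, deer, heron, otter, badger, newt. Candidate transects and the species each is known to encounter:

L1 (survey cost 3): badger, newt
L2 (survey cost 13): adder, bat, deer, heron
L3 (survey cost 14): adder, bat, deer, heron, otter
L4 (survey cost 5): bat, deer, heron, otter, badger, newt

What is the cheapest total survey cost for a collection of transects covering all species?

17

L1, L3 cover every species at survey cost 3 + 14 = 17.
Any cover uses at least 2 transects; among all covering selections none totals below 17.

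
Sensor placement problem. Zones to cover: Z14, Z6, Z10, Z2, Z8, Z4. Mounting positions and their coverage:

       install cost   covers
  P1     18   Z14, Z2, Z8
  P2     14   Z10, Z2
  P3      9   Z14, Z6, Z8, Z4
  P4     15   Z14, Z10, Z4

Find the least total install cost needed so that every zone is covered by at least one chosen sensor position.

P2, P3 cover every zone at install cost 14 + 9 = 23.
Any cover uses at least 2 sensor positions; among all covering selections none totals below 23.

23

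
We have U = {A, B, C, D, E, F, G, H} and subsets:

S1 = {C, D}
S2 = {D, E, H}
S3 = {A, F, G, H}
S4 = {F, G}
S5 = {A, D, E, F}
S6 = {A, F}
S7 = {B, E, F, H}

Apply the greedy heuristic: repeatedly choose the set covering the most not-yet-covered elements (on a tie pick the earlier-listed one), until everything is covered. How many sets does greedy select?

Pick 1: S3 covers 4 new elements (A, F, G, H).
Pick 2: S1 covers 2 new elements (C, D).
Pick 3: S7 covers 2 new elements (B, E).
Greedy uses 3 sets.

3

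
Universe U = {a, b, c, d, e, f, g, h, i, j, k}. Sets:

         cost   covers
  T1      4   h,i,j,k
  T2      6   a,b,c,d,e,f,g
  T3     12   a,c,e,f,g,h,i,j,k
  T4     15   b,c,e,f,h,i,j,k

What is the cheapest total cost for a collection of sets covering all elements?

T1, T2 cover every element at cost 4 + 6 = 10.
Any cover uses at least 2 sets; among all covering selections none totals below 10.

10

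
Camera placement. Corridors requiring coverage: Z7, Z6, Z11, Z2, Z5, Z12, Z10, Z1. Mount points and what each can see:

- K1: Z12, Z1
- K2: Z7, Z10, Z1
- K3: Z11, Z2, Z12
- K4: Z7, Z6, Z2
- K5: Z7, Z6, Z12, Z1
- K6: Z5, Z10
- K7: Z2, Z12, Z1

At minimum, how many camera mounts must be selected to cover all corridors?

K3, K5, K6 together cover {Z7, Z6, Z11, Z2, Z5, Z12, Z10, Z1} — every corridor.
No 2 of the 7 camera mounts cover everything (all 21 pairs fall short), so 3 is minimum.

3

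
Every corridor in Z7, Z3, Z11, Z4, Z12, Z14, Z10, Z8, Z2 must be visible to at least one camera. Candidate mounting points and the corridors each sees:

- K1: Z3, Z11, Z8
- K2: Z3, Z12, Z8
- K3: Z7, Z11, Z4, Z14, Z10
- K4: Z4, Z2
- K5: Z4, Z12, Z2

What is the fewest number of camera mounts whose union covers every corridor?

3

K1, K3, K5 together cover {Z7, Z3, Z11, Z4, Z12, Z14, Z10, Z8, Z2} — every corridor.
No 2 of the 5 camera mounts cover everything (all 10 pairs fall short), so 3 is minimum.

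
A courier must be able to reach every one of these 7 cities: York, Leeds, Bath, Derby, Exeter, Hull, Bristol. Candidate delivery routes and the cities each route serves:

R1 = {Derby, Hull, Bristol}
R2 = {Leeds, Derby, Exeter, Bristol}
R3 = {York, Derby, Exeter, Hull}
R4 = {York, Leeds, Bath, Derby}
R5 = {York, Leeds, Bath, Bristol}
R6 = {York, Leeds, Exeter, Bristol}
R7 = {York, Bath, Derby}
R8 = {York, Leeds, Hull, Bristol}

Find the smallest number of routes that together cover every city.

2

R3, R5 together cover {York, Leeds, Bath, Derby, Exeter, Hull, Bristol} — every city.
No single route contains all 7 cities, so 2 is optimal.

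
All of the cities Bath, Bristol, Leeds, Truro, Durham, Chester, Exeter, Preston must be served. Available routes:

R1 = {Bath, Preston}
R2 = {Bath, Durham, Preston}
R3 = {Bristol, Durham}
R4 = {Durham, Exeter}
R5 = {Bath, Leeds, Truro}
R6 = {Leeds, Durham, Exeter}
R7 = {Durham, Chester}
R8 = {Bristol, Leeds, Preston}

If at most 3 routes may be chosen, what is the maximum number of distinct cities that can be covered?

Choosing R4, R5, R8 covers {Bath, Bristol, Leeds, Truro, Durham, Exeter, Preston} — 7 cities.
No choice of 3 routes does better; here Chester is left uncovered.

7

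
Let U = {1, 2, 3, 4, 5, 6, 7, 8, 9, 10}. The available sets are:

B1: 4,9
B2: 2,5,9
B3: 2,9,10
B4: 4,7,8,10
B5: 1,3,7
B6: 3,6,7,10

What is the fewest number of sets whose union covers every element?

4

B2, B4, B5, B6 together cover {1, 2, 3, 4, 5, 6, 7, 8, 9, 10} — every element.
No 3 of the 6 sets cover everything (all 20 triples fall short), so 4 is minimum.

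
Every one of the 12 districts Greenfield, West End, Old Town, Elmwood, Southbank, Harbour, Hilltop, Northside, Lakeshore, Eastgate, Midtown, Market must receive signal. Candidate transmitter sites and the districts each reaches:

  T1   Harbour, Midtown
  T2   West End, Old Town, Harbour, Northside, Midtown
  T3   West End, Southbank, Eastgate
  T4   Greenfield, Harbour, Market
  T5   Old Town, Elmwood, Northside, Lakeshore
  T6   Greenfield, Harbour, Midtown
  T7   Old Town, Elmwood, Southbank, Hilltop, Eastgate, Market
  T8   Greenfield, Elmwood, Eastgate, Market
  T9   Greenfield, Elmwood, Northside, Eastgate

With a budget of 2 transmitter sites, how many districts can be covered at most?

Choosing T2, T7 covers {West End, Old Town, Elmwood, Southbank, Harbour, Hilltop, Northside, Eastgate, Midtown, Market} — 10 districts.
No choice of 2 transmitter sites does better; here Greenfield, Lakeshore are left uncovered.

10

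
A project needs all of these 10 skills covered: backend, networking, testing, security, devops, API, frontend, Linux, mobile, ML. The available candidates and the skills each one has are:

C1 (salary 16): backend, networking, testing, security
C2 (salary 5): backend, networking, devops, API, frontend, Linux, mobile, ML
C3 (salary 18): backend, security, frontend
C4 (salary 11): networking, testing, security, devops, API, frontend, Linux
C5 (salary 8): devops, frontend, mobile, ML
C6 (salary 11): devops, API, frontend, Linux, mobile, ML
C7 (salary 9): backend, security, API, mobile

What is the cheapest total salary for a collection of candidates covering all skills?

16

C2, C4 cover every skill at salary 5 + 11 = 16.
Any cover uses at least 2 candidates; among all covering selections none totals below 16.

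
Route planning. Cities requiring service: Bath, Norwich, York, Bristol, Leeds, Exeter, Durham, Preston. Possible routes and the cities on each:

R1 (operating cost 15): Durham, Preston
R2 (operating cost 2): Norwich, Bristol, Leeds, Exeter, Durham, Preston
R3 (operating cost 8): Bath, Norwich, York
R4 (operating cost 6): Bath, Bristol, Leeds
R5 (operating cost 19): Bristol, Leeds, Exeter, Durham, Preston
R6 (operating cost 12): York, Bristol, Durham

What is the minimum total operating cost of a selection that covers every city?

10

R2, R3 cover every city at operating cost 2 + 8 = 10.
Any cover uses at least 2 routes; among all covering selections none totals below 10.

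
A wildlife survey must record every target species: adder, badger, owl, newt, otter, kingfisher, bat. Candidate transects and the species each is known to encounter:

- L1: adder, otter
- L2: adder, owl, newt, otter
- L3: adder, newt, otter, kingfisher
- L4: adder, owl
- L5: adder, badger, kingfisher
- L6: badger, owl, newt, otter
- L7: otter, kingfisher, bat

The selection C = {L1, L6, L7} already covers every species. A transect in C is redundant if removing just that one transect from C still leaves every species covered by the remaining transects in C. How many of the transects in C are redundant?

Drop L1: adder uncovered — not redundant.
Drop L6: badger, owl, newt uncovered — not redundant.
Drop L7: kingfisher, bat uncovered — not redundant.
None of the transects in C is redundant.

0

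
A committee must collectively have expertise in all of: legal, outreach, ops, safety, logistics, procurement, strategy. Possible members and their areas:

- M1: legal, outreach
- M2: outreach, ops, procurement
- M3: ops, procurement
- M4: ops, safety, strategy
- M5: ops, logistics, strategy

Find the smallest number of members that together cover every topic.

4

M1, M2, M4, M5 together cover {legal, outreach, ops, safety, logistics, procurement, strategy} — every topic.
No 3 of the 5 members cover everything (all 10 triples fall short), so 4 is minimum.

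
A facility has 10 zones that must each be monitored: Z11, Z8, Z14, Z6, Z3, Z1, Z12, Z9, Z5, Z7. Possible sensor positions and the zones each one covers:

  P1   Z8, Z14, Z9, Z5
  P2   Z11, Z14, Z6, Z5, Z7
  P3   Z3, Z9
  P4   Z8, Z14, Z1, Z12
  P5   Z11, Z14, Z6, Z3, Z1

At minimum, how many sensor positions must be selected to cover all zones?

3

P2, P3, P4 together cover {Z11, Z8, Z14, Z6, Z3, Z1, Z12, Z9, Z5, Z7} — every zone.
No 2 of the 5 sensor positions cover everything (all 10 pairs fall short), so 3 is minimum.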